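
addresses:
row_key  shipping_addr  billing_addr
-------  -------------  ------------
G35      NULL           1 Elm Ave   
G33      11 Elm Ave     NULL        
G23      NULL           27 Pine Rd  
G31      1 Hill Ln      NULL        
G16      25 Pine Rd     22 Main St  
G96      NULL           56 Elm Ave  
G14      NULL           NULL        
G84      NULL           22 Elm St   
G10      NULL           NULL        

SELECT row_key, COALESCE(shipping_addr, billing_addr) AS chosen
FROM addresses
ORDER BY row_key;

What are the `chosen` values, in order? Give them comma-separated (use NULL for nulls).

row_key=G10: shipping_addr=NULL, billing_addr=NULL (all NULL) → NULL
row_key=G14: shipping_addr=NULL, billing_addr=NULL (all NULL) → NULL
row_key=G16: shipping_addr=25 Pine Rd → 25 Pine Rd
row_key=G23: shipping_addr=NULL, billing_addr=27 Pine Rd → 27 Pine Rd
row_key=G31: shipping_addr=1 Hill Ln → 1 Hill Ln
row_key=G33: shipping_addr=11 Elm Ave → 11 Elm Ave
row_key=G35: shipping_addr=NULL, billing_addr=1 Elm Ave → 1 Elm Ave
row_key=G84: shipping_addr=NULL, billing_addr=22 Elm St → 22 Elm St
row_key=G96: shipping_addr=NULL, billing_addr=56 Elm Ave → 56 Elm Ave

NULL, NULL, 25 Pine Rd, 27 Pine Rd, 1 Hill Ln, 11 Elm Ave, 1 Elm Ave, 22 Elm St, 56 Elm Ave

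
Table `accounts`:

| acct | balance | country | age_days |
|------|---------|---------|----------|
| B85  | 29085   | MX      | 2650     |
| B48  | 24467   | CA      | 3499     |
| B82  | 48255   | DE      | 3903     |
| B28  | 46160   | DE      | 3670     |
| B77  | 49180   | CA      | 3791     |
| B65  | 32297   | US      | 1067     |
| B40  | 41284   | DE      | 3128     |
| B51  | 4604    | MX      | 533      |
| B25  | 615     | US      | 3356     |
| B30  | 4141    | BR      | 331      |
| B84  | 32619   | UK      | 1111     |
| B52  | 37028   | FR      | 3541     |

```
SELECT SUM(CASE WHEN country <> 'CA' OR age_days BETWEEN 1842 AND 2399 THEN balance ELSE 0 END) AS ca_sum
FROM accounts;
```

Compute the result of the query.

276088

acct=B85: ✓ → 29085
acct=B48: ✗
acct=B82: ✓ → 48255
acct=B28: ✓ → 46160
acct=B77: ✗
acct=B65: ✓ → 32297
acct=B40: ✓ → 41284
acct=B51: ✓ → 4604
acct=B25: ✓ → 615
acct=B30: ✓ → 4141
acct=B84: ✓ → 32619
acct=B52: ✓ → 37028
ca_sum = 29085 + 48255 + 46160 + 32297 + 41284 + 4604 + 615 + 4141 + 32619 + 37028 = 276088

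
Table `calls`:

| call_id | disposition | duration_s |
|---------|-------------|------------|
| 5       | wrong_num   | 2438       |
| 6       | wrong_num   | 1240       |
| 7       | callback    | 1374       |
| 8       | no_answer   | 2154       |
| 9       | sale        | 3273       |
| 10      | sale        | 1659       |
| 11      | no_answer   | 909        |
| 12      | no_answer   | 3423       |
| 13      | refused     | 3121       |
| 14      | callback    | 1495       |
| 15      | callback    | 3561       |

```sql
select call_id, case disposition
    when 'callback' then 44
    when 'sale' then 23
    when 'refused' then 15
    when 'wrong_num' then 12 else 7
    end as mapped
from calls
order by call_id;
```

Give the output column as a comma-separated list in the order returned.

call_id=5: disposition='wrong_num' → 12
call_id=6: disposition='wrong_num' → 12
call_id=7: disposition='callback' → 44
call_id=8: ELSE → 7
call_id=9: disposition='sale' → 23
call_id=10: disposition='sale' → 23
call_id=11: ELSE → 7
call_id=12: ELSE → 7
call_id=13: disposition='refused' → 15
call_id=14: disposition='callback' → 44
call_id=15: disposition='callback' → 44

12, 12, 44, 7, 23, 23, 7, 7, 15, 44, 44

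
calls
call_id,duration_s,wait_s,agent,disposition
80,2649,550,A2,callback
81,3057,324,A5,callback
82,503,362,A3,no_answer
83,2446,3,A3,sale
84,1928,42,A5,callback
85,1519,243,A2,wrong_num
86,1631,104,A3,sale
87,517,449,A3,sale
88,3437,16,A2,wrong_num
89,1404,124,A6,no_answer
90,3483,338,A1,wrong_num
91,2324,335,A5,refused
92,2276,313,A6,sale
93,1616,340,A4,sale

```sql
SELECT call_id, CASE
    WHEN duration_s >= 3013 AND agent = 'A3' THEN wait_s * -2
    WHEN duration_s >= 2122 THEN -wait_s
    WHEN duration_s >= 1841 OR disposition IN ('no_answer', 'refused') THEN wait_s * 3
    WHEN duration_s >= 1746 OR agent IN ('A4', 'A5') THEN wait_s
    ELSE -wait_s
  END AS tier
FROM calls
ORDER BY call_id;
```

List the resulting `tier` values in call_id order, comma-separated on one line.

call_id=80: duration_s >= 2122 → -550
call_id=81: duration_s >= 2122 → -324
call_id=82: duration_s >= 1841 OR disposition IN ('no_answer', 'refused') → 1086
call_id=83: duration_s >= 2122 → -3
call_id=84: duration_s >= 1841 OR disposition IN ('no_answer', 'refused') → 126
call_id=85: ELSE → -243
call_id=86: ELSE → -104
call_id=87: ELSE → -449
call_id=88: duration_s >= 2122 → -16
call_id=89: duration_s >= 1841 OR disposition IN ('no_answer', 'refused') → 372
call_id=90: duration_s >= 2122 → -338
call_id=91: duration_s >= 2122 → -335
call_id=92: duration_s >= 2122 → -313
call_id=93: duration_s >= 1746 OR agent IN ('A4', 'A5') → 340

-550, -324, 1086, -3, 126, -243, -104, -449, -16, 372, -338, -335, -313, 340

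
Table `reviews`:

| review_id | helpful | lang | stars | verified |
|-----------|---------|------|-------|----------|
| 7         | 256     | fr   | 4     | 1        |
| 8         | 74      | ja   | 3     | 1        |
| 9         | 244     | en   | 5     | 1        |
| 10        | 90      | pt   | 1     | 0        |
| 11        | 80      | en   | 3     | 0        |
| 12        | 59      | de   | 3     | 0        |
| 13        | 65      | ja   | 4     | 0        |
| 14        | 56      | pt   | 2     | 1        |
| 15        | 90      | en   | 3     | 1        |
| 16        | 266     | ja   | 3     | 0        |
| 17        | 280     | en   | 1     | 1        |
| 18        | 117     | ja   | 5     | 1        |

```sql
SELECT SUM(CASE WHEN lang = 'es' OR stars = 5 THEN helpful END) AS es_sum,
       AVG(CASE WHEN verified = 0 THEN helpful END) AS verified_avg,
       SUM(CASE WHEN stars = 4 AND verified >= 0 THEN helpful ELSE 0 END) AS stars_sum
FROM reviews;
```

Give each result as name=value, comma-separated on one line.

es_sum=361, verified_avg=112, stars_sum=321

[es_sum: lang = 'es' OR stars = 5]
review_id=7: ✗
review_id=8: ✗
review_id=9: ✓ → 244
review_id=10: ✗
review_id=11: ✗
review_id=12: ✗
review_id=13: ✗
review_id=14: ✗
review_id=15: ✗
review_id=16: ✗
review_id=17: ✗
review_id=18: ✓ → 117
es_sum = 244 + 117 = 361
—
[verified_avg: verified = 0]
review_id=7: ✗
review_id=8: ✗
review_id=9: ✗
review_id=10: ✓ → 90
review_id=11: ✓ → 80
review_id=12: ✓ → 59
review_id=13: ✓ → 65
review_id=14: ✗
review_id=15: ✗
review_id=16: ✓ → 266
review_id=17: ✗
review_id=18: ✗
verified_avg = (90 + 80 + 59 + 65 + 266) / 5 = 112
—
[stars_sum: stars = 4 AND verified >= 0]
review_id=7: ✓ → 256
review_id=8: ✗
review_id=9: ✗
review_id=10: ✗
review_id=11: ✗
review_id=12: ✗
review_id=13: ✓ → 65
review_id=14: ✗
review_id=15: ✗
review_id=16: ✗
review_id=17: ✗
review_id=18: ✗
stars_sum = 256 + 65 = 321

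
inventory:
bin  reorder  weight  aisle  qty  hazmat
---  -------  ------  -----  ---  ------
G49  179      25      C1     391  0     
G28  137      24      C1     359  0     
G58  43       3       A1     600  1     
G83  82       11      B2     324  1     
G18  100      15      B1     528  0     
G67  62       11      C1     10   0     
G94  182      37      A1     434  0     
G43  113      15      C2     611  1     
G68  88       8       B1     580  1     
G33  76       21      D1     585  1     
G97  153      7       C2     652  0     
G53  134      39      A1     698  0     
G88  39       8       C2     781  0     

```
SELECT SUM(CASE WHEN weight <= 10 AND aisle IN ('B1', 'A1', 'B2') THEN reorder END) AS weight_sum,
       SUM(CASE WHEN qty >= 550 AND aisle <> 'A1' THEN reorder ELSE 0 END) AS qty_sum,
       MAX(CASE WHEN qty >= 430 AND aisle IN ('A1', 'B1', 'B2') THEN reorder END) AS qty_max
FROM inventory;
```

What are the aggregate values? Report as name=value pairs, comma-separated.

weight_sum=131, qty_sum=469, qty_max=182

[weight_sum: weight <= 10 AND aisle IN ('B1', 'A1', 'B2')]
bin=G49: ✗
bin=G28: ✗
bin=G58: ✓ → 43
bin=G83: ✗
bin=G18: ✗
bin=G67: ✗
bin=G94: ✗
bin=G43: ✗
bin=G68: ✓ → 88
bin=G33: ✗
bin=G97: ✗
bin=G53: ✗
bin=G88: ✗
weight_sum = 43 + 88 = 131
—
[qty_sum: qty >= 550 AND aisle <> 'A1']
bin=G49: ✗
bin=G28: ✗
bin=G58: ✗
bin=G83: ✗
bin=G18: ✗
bin=G67: ✗
bin=G94: ✗
bin=G43: ✓ → 113
bin=G68: ✓ → 88
bin=G33: ✓ → 76
bin=G97: ✓ → 153
bin=G53: ✗
bin=G88: ✓ → 39
qty_sum = 113 + 88 + 76 + 153 + 39 = 469
—
[qty_max: qty >= 430 AND aisle IN ('A1', 'B1', 'B2')]
bin=G49: ✗
bin=G28: ✗
bin=G58: ✓ → 43
bin=G83: ✗
bin=G18: ✓ → 100
bin=G67: ✗
bin=G94: ✓ → 182
bin=G43: ✗
bin=G68: ✓ → 88
bin=G33: ✗
bin=G97: ✗
bin=G53: ✓ → 134
bin=G88: ✗
qty_max = MAX(43, 100, 182, 88, 134) = 182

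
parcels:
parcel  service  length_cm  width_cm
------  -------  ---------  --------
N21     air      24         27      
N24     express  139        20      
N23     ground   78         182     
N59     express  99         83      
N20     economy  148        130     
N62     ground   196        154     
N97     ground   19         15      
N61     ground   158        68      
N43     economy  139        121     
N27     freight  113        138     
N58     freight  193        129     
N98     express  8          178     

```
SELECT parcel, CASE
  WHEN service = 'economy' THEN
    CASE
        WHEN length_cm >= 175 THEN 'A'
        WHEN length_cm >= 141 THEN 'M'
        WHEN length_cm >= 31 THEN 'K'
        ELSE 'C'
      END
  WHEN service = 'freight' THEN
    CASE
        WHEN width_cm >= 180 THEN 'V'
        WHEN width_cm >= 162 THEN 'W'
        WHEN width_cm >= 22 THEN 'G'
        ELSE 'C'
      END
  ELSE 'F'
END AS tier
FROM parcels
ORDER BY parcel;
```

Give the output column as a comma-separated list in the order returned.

parcel=N20: service='economy' → inner[length_cm >= 141] → M
parcel=N21: service='air' → outer ELSE → F
parcel=N23: service='ground' → outer ELSE → F
parcel=N24: service='express' → outer ELSE → F
parcel=N27: service='freight' → inner[width_cm >= 22] → G
parcel=N43: service='economy' → inner[length_cm >= 31] → K
parcel=N58: service='freight' → inner[width_cm >= 22] → G
parcel=N59: service='express' → outer ELSE → F
parcel=N61: service='ground' → outer ELSE → F
parcel=N62: service='ground' → outer ELSE → F
parcel=N97: service='ground' → outer ELSE → F
parcel=N98: service='express' → outer ELSE → F

M, F, F, F, G, K, G, F, F, F, F, F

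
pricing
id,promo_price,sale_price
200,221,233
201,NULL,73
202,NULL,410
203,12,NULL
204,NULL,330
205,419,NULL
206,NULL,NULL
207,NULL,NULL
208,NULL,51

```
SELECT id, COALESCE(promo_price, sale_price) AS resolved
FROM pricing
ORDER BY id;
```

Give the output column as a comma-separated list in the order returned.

221, 73, 410, 12, 330, 419, NULL, NULL, 51

id=200: promo_price=221 → 221
id=201: promo_price=NULL, sale_price=73 → 73
id=202: promo_price=NULL, sale_price=410 → 410
id=203: promo_price=12 → 12
id=204: promo_price=NULL, sale_price=330 → 330
id=205: promo_price=419 → 419
id=206: promo_price=NULL, sale_price=NULL (all NULL) → NULL
id=207: promo_price=NULL, sale_price=NULL (all NULL) → NULL
id=208: promo_price=NULL, sale_price=51 → 51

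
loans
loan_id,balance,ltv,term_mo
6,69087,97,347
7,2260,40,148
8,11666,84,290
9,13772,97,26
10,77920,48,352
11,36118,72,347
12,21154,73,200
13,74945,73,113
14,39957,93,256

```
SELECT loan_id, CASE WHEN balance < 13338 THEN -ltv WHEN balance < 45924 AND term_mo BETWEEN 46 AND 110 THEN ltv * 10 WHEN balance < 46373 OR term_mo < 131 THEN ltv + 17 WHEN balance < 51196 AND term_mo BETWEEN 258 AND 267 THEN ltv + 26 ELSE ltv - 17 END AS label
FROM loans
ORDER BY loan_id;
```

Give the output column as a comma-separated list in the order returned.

loan_id=6: ELSE → 80
loan_id=7: balance < 13338 → -40
loan_id=8: balance < 13338 → -84
loan_id=9: balance < 46373 OR term_mo < 131 → 114
loan_id=10: ELSE → 31
loan_id=11: balance < 46373 OR term_mo < 131 → 89
loan_id=12: balance < 46373 OR term_mo < 131 → 90
loan_id=13: balance < 46373 OR term_mo < 131 → 90
loan_id=14: balance < 46373 OR term_mo < 131 → 110

80, -40, -84, 114, 31, 89, 90, 90, 110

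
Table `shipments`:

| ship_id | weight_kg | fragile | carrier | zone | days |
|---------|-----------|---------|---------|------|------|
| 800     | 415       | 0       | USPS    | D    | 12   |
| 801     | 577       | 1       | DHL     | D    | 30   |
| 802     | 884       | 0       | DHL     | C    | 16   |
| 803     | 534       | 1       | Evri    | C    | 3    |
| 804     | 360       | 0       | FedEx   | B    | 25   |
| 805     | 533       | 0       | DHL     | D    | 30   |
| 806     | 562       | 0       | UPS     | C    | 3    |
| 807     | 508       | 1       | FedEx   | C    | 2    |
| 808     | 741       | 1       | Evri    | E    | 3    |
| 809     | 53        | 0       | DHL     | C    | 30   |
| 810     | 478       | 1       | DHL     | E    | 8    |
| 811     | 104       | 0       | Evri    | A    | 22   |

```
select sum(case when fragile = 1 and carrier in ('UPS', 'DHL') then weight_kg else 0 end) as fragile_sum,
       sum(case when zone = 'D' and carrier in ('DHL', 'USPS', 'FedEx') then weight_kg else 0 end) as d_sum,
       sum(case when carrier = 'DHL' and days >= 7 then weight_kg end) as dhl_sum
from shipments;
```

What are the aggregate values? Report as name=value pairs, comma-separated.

fragile_sum=1055, d_sum=1525, dhl_sum=2525

[fragile_sum: fragile = 1 and carrier in ('UPS', 'DHL')]
ship_id=800: ✗
ship_id=801: ✓ → 577
ship_id=802: ✗
ship_id=803: ✗
ship_id=804: ✗
ship_id=805: ✗
ship_id=806: ✗
ship_id=807: ✗
ship_id=808: ✗
ship_id=809: ✗
ship_id=810: ✓ → 478
ship_id=811: ✗
fragile_sum = 577 + 478 = 1055
—
[d_sum: zone = 'D' and carrier in ('DHL', 'USPS', 'FedEx')]
ship_id=800: ✓ → 415
ship_id=801: ✓ → 577
ship_id=802: ✗
ship_id=803: ✗
ship_id=804: ✗
ship_id=805: ✓ → 533
ship_id=806: ✗
ship_id=807: ✗
ship_id=808: ✗
ship_id=809: ✗
ship_id=810: ✗
ship_id=811: ✗
d_sum = 415 + 577 + 533 = 1525
—
[dhl_sum: carrier = 'DHL' and days >= 7]
ship_id=800: ✗
ship_id=801: ✓ → 577
ship_id=802: ✓ → 884
ship_id=803: ✗
ship_id=804: ✗
ship_id=805: ✓ → 533
ship_id=806: ✗
ship_id=807: ✗
ship_id=808: ✗
ship_id=809: ✓ → 53
ship_id=810: ✓ → 478
ship_id=811: ✗
dhl_sum = 577 + 884 + 533 + 53 + 478 = 2525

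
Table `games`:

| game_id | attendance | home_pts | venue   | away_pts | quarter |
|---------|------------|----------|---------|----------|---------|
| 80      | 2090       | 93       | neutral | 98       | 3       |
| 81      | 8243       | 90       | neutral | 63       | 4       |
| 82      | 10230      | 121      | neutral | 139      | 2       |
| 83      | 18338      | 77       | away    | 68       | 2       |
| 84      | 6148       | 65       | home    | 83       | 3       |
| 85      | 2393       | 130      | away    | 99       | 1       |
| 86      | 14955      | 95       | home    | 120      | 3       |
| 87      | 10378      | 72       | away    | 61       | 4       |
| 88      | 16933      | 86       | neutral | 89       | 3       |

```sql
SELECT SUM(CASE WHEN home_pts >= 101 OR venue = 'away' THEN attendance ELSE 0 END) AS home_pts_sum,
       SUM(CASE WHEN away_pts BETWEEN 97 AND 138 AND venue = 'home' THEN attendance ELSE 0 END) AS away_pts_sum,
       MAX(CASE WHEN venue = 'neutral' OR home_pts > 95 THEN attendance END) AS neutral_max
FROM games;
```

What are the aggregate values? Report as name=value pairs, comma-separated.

home_pts_sum=41339, away_pts_sum=14955, neutral_max=16933

[home_pts_sum: home_pts >= 101 OR venue = 'away']
game_id=80: ✗
game_id=81: ✗
game_id=82: ✓ → 10230
game_id=83: ✓ → 18338
game_id=84: ✗
game_id=85: ✓ → 2393
game_id=86: ✗
game_id=87: ✓ → 10378
game_id=88: ✗
home_pts_sum = 10230 + 18338 + 2393 + 10378 = 41339
—
[away_pts_sum: away_pts BETWEEN 97 AND 138 AND venue = 'home']
game_id=80: ✗
game_id=81: ✗
game_id=82: ✗
game_id=83: ✗
game_id=84: ✗
game_id=85: ✗
game_id=86: ✓ → 14955
game_id=87: ✗
game_id=88: ✗
away_pts_sum = 14955
—
[neutral_max: venue = 'neutral' OR home_pts > 95]
game_id=80: ✓ → 2090
game_id=81: ✓ → 8243
game_id=82: ✓ → 10230
game_id=83: ✗
game_id=84: ✗
game_id=85: ✓ → 2393
game_id=86: ✗
game_id=87: ✗
game_id=88: ✓ → 16933
neutral_max = MAX(2090, 8243, 10230, 2393, 16933) = 16933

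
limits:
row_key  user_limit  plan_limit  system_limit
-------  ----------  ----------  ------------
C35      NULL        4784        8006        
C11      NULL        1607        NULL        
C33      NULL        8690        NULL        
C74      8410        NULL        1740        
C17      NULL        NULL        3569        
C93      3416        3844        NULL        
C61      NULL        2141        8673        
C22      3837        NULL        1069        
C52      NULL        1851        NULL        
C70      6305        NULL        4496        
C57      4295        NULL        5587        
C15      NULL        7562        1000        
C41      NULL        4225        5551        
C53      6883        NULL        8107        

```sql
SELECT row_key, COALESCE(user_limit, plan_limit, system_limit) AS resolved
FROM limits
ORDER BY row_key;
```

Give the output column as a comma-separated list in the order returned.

row_key=C11: user_limit=NULL, plan_limit=1607 → 1607
row_key=C15: user_limit=NULL, plan_limit=7562 → 7562
row_key=C17: user_limit=NULL, plan_limit=NULL, system_limit=3569 → 3569
row_key=C22: user_limit=3837 → 3837
row_key=C33: user_limit=NULL, plan_limit=8690 → 8690
row_key=C35: user_limit=NULL, plan_limit=4784 → 4784
row_key=C41: user_limit=NULL, plan_limit=4225 → 4225
row_key=C52: user_limit=NULL, plan_limit=1851 → 1851
row_key=C53: user_limit=6883 → 6883
row_key=C57: user_limit=4295 → 4295
row_key=C61: user_limit=NULL, plan_limit=2141 → 2141
row_key=C70: user_limit=6305 → 6305
row_key=C74: user_limit=8410 → 8410
row_key=C93: user_limit=3416 → 3416

1607, 7562, 3569, 3837, 8690, 4784, 4225, 1851, 6883, 4295, 2141, 6305, 8410, 3416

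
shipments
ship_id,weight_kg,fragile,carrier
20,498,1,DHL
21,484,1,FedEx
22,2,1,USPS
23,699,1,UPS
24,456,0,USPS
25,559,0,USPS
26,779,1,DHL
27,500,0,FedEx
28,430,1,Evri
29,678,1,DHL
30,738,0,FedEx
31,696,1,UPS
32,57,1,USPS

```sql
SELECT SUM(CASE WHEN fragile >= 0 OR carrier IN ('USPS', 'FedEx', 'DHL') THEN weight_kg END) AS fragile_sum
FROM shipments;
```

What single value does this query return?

6576

ship_id=20: ✓ → 498
ship_id=21: ✓ → 484
ship_id=22: ✓ → 2
ship_id=23: ✓ → 699
ship_id=24: ✓ → 456
ship_id=25: ✓ → 559
ship_id=26: ✓ → 779
ship_id=27: ✓ → 500
ship_id=28: ✓ → 430
ship_id=29: ✓ → 678
ship_id=30: ✓ → 738
ship_id=31: ✓ → 696
ship_id=32: ✓ → 57
fragile_sum = 498 + 484 + 2 + 699 + 456 + 559 + 779 + 500 + 430 + 678 + 738 + 696 + 57 = 6576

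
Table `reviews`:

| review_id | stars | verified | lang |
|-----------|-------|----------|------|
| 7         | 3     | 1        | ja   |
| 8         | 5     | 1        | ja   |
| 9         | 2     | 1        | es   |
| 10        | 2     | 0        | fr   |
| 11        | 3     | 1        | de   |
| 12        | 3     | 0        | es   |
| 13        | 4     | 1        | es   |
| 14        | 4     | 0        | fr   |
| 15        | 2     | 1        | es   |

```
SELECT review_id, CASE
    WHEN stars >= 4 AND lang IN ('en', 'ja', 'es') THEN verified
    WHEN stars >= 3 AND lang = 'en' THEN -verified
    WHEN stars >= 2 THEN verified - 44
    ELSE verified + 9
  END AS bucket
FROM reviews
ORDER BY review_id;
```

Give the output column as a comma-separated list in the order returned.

review_id=7: stars >= 2 → -43
review_id=8: stars >= 4 AND lang IN ('en', 'ja', 'es') → 1
review_id=9: stars >= 2 → -43
review_id=10: stars >= 2 → -44
review_id=11: stars >= 2 → -43
review_id=12: stars >= 2 → -44
review_id=13: stars >= 4 AND lang IN ('en', 'ja', 'es') → 1
review_id=14: stars >= 2 → -44
review_id=15: stars >= 2 → -43

-43, 1, -43, -44, -43, -44, 1, -44, -43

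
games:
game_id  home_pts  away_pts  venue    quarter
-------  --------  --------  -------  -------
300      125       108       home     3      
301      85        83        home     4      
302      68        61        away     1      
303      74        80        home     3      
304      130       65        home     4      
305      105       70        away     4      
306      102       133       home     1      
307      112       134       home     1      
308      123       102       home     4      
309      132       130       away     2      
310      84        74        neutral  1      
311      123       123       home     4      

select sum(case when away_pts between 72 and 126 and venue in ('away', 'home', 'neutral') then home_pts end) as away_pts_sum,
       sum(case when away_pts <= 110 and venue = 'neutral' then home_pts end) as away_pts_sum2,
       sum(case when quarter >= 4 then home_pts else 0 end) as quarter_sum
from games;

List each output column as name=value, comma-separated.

away_pts_sum=614, away_pts_sum2=84, quarter_sum=566

[away_pts_sum: away_pts between 72 and 126 and venue in ('away', 'home', 'neutral')]
game_id=300: ✓ → 125
game_id=301: ✓ → 85
game_id=302: ✗
game_id=303: ✓ → 74
game_id=304: ✗
game_id=305: ✗
game_id=306: ✗
game_id=307: ✗
game_id=308: ✓ → 123
game_id=309: ✗
game_id=310: ✓ → 84
game_id=311: ✓ → 123
away_pts_sum = 125 + 85 + 74 + 123 + 84 + 123 = 614
—
[away_pts_sum2: away_pts <= 110 and venue = 'neutral']
game_id=300: ✗
game_id=301: ✗
game_id=302: ✗
game_id=303: ✗
game_id=304: ✗
game_id=305: ✗
game_id=306: ✗
game_id=307: ✗
game_id=308: ✗
game_id=309: ✗
game_id=310: ✓ → 84
game_id=311: ✗
away_pts_sum2 = 84
—
[quarter_sum: quarter >= 4]
game_id=300: ✗
game_id=301: ✓ → 85
game_id=302: ✗
game_id=303: ✗
game_id=304: ✓ → 130
game_id=305: ✓ → 105
game_id=306: ✗
game_id=307: ✗
game_id=308: ✓ → 123
game_id=309: ✗
game_id=310: ✗
game_id=311: ✓ → 123
quarter_sum = 85 + 130 + 105 + 123 + 123 = 566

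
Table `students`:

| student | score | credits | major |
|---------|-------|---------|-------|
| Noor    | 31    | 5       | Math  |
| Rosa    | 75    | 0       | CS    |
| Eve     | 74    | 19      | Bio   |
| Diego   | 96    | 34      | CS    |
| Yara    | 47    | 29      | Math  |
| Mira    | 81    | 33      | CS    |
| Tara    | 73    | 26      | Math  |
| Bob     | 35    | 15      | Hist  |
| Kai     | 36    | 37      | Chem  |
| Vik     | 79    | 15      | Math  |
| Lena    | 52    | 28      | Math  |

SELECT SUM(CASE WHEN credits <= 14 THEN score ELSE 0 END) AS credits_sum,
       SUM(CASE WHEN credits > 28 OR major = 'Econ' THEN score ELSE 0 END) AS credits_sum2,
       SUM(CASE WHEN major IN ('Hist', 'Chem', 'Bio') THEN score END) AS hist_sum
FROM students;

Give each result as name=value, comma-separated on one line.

[credits_sum: credits <= 14]
student=Noor: ✓ → 31
student=Rosa: ✓ → 75
student=Eve: ✗
student=Diego: ✗
student=Yara: ✗
student=Mira: ✗
student=Tara: ✗
student=Bob: ✗
student=Kai: ✗
student=Vik: ✗
student=Lena: ✗
credits_sum = 31 + 75 = 106
—
[credits_sum2: credits > 28 OR major = 'Econ']
student=Noor: ✗
student=Rosa: ✗
student=Eve: ✗
student=Diego: ✓ → 96
student=Yara: ✓ → 47
student=Mira: ✓ → 81
student=Tara: ✗
student=Bob: ✗
student=Kai: ✓ → 36
student=Vik: ✗
student=Lena: ✗
credits_sum2 = 96 + 47 + 81 + 36 = 260
—
[hist_sum: major IN ('Hist', 'Chem', 'Bio')]
student=Noor: ✗
student=Rosa: ✗
student=Eve: ✓ → 74
student=Diego: ✗
student=Yara: ✗
student=Mira: ✗
student=Tara: ✗
student=Bob: ✓ → 35
student=Kai: ✓ → 36
student=Vik: ✗
student=Lena: ✗
hist_sum = 74 + 35 + 36 = 145

credits_sum=106, credits_sum2=260, hist_sum=145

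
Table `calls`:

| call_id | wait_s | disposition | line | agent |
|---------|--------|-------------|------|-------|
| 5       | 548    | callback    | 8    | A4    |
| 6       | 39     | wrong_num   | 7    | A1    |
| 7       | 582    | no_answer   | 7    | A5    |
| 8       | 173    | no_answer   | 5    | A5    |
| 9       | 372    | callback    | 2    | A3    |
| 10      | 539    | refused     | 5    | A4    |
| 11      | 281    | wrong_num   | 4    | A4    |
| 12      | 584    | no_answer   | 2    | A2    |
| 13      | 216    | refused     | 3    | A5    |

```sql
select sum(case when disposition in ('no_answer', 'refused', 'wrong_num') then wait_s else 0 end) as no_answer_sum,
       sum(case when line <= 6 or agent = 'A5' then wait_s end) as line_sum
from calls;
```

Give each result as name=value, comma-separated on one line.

no_answer_sum=2414, line_sum=2747

[no_answer_sum: disposition in ('no_answer', 'refused', 'wrong_num')]
call_id=5: ✗
call_id=6: ✓ → 39
call_id=7: ✓ → 582
call_id=8: ✓ → 173
call_id=9: ✗
call_id=10: ✓ → 539
call_id=11: ✓ → 281
call_id=12: ✓ → 584
call_id=13: ✓ → 216
no_answer_sum = 39 + 582 + 173 + 539 + 281 + 584 + 216 = 2414
—
[line_sum: line <= 6 or agent = 'A5']
call_id=5: ✗
call_id=6: ✗
call_id=7: ✓ → 582
call_id=8: ✓ → 173
call_id=9: ✓ → 372
call_id=10: ✓ → 539
call_id=11: ✓ → 281
call_id=12: ✓ → 584
call_id=13: ✓ → 216
line_sum = 582 + 173 + 372 + 539 + 281 + 584 + 216 = 2747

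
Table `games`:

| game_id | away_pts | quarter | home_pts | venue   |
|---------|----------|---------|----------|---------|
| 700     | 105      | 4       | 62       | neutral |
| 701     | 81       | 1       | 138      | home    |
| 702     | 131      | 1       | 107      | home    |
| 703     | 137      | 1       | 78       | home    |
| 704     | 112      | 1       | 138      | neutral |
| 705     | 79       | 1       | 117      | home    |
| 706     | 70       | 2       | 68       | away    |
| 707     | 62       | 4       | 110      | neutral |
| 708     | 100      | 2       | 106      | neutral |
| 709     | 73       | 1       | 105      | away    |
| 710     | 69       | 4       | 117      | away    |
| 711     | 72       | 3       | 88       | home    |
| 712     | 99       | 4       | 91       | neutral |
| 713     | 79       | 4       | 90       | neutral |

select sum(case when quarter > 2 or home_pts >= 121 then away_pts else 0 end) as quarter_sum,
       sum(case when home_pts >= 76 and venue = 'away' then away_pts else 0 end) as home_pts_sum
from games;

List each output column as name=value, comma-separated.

[quarter_sum: quarter > 2 or home_pts >= 121]
game_id=700: ✓ → 105
game_id=701: ✓ → 81
game_id=702: ✗
game_id=703: ✗
game_id=704: ✓ → 112
game_id=705: ✗
game_id=706: ✗
game_id=707: ✓ → 62
game_id=708: ✗
game_id=709: ✗
game_id=710: ✓ → 69
game_id=711: ✓ → 72
game_id=712: ✓ → 99
game_id=713: ✓ → 79
quarter_sum = 105 + 81 + 112 + 62 + 69 + 72 + 99 + 79 = 679
—
[home_pts_sum: home_pts >= 76 and venue = 'away']
game_id=700: ✗
game_id=701: ✗
game_id=702: ✗
game_id=703: ✗
game_id=704: ✗
game_id=705: ✗
game_id=706: ✗
game_id=707: ✗
game_id=708: ✗
game_id=709: ✓ → 73
game_id=710: ✓ → 69
game_id=711: ✗
game_id=712: ✗
game_id=713: ✗
home_pts_sum = 73 + 69 = 142

quarter_sum=679, home_pts_sum=142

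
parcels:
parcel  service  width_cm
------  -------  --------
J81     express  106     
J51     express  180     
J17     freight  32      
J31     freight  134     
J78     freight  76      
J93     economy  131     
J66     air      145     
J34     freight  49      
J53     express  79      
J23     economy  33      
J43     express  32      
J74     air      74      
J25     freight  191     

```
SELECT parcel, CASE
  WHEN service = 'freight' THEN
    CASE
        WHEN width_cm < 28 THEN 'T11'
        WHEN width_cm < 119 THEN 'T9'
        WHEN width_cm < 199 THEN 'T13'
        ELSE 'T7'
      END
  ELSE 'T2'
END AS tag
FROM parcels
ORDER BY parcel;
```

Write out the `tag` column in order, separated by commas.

T9, T2, T13, T13, T9, T2, T2, T2, T2, T2, T9, T2, T2

parcel=J17: service='freight' → inner[width_cm < 119] → T9
parcel=J23: service='economy' → outer ELSE → T2
parcel=J25: service='freight' → inner[width_cm < 199] → T13
parcel=J31: service='freight' → inner[width_cm < 199] → T13
parcel=J34: service='freight' → inner[width_cm < 119] → T9
parcel=J43: service='express' → outer ELSE → T2
parcel=J51: service='express' → outer ELSE → T2
parcel=J53: service='express' → outer ELSE → T2
parcel=J66: service='air' → outer ELSE → T2
parcel=J74: service='air' → outer ELSE → T2
parcel=J78: service='freight' → inner[width_cm < 119] → T9
parcel=J81: service='express' → outer ELSE → T2
parcel=J93: service='economy' → outer ELSE → T2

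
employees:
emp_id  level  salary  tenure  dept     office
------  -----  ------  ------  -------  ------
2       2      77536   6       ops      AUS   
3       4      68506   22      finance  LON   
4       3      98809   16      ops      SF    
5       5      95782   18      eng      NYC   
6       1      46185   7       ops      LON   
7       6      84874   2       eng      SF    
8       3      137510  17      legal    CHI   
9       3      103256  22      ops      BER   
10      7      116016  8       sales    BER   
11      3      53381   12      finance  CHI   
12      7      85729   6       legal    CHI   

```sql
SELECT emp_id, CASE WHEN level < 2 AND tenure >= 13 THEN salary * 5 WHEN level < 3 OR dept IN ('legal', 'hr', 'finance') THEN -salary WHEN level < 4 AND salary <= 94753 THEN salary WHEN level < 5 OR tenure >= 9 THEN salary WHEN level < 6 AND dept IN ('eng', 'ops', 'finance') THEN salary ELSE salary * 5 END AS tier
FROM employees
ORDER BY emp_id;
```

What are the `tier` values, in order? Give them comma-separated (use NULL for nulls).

-77536, -68506, 98809, 95782, -46185, 424370, -137510, 103256, 580080, -53381, -85729

emp_id=2: level < 3 OR dept IN ('legal', 'hr', 'finance') → -77536
emp_id=3: level < 3 OR dept IN ('legal', 'hr', 'finance') → -68506
emp_id=4: level < 5 OR tenure >= 9 → 98809
emp_id=5: level < 5 OR tenure >= 9 → 95782
emp_id=6: level < 3 OR dept IN ('legal', 'hr', 'finance') → -46185
emp_id=7: ELSE → 424370
emp_id=8: level < 3 OR dept IN ('legal', 'hr', 'finance') → -137510
emp_id=9: level < 5 OR tenure >= 9 → 103256
emp_id=10: ELSE → 580080
emp_id=11: level < 3 OR dept IN ('legal', 'hr', 'finance') → -53381
emp_id=12: level < 3 OR dept IN ('legal', 'hr', 'finance') → -85729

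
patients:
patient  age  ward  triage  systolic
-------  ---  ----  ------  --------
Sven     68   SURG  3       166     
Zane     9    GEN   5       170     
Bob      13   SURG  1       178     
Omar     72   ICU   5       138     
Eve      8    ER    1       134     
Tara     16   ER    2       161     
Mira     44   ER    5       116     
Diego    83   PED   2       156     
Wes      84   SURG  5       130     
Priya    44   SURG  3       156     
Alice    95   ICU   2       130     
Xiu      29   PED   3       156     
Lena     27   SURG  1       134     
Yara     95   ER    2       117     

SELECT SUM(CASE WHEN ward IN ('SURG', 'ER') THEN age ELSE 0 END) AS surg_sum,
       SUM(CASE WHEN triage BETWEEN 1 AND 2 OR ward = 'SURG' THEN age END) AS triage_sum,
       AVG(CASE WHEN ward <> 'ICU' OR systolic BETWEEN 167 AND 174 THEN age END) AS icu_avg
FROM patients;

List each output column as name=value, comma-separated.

surg_sum=399, triage_sum=533, icu_avg=43.3333333333

[surg_sum: ward IN ('SURG', 'ER')]
patient=Sven: ✓ → 68
patient=Zane: ✗
patient=Bob: ✓ → 13
patient=Omar: ✗
patient=Eve: ✓ → 8
patient=Tara: ✓ → 16
patient=Mira: ✓ → 44
patient=Diego: ✗
patient=Wes: ✓ → 84
patient=Priya: ✓ → 44
patient=Alice: ✗
patient=Xiu: ✗
patient=Lena: ✓ → 27
patient=Yara: ✓ → 95
surg_sum = 68 + 13 + 8 + 16 + 44 + 84 + 44 + 27 + 95 = 399
—
[triage_sum: triage BETWEEN 1 AND 2 OR ward = 'SURG']
patient=Sven: ✓ → 68
patient=Zane: ✗
patient=Bob: ✓ → 13
patient=Omar: ✗
patient=Eve: ✓ → 8
patient=Tara: ✓ → 16
patient=Mira: ✗
patient=Diego: ✓ → 83
patient=Wes: ✓ → 84
patient=Priya: ✓ → 44
patient=Alice: ✓ → 95
patient=Xiu: ✗
patient=Lena: ✓ → 27
patient=Yara: ✓ → 95
triage_sum = 68 + 13 + 8 + 16 + 83 + 84 + 44 + 95 + 27 + 95 = 533
—
[icu_avg: ward <> 'ICU' OR systolic BETWEEN 167 AND 174]
patient=Sven: ✓ → 68
patient=Zane: ✓ → 9
patient=Bob: ✓ → 13
patient=Omar: ✗
patient=Eve: ✓ → 8
patient=Tara: ✓ → 16
patient=Mira: ✓ → 44
patient=Diego: ✓ → 83
patient=Wes: ✓ → 84
patient=Priya: ✓ → 44
patient=Alice: ✗
patient=Xiu: ✓ → 29
patient=Lena: ✓ → 27
patient=Yara: ✓ → 95
icu_avg = (68 + 9 + 13 + 8 + 16 + 44 + 83 + 84 + 44 + 29 + 27 + 95) / 12 = 43.3333333333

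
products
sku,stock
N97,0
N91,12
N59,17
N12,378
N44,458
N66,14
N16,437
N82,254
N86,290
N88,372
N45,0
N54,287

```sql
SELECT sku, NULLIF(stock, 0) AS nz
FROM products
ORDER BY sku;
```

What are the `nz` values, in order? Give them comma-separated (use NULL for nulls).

378, 437, 458, NULL, 287, 17, 14, 254, 290, 372, 12, NULL

sku=N12: stock=378 vs 0: differ → 378
sku=N16: stock=437 vs 0: differ → 437
sku=N44: stock=458 vs 0: differ → 458
sku=N45: stock=0 vs 0: equal → NULL
sku=N54: stock=287 vs 0: differ → 287
sku=N59: stock=17 vs 0: differ → 17
sku=N66: stock=14 vs 0: differ → 14
sku=N82: stock=254 vs 0: differ → 254
sku=N86: stock=290 vs 0: differ → 290
sku=N88: stock=372 vs 0: differ → 372
sku=N91: stock=12 vs 0: differ → 12
sku=N97: stock=0 vs 0: equal → NULL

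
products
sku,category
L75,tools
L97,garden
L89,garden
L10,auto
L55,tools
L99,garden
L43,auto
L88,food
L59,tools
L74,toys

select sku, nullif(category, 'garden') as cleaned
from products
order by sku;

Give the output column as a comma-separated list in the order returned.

sku=L10: category=auto vs garden: differ → auto
sku=L43: category=auto vs garden: differ → auto
sku=L55: category=tools vs garden: differ → tools
sku=L59: category=tools vs garden: differ → tools
sku=L74: category=toys vs garden: differ → toys
sku=L75: category=tools vs garden: differ → tools
sku=L88: category=food vs garden: differ → food
sku=L89: category=garden vs garden: equal → NULL
sku=L97: category=garden vs garden: equal → NULL
sku=L99: category=garden vs garden: equal → NULL

auto, auto, tools, tools, toys, tools, food, NULL, NULL, NULL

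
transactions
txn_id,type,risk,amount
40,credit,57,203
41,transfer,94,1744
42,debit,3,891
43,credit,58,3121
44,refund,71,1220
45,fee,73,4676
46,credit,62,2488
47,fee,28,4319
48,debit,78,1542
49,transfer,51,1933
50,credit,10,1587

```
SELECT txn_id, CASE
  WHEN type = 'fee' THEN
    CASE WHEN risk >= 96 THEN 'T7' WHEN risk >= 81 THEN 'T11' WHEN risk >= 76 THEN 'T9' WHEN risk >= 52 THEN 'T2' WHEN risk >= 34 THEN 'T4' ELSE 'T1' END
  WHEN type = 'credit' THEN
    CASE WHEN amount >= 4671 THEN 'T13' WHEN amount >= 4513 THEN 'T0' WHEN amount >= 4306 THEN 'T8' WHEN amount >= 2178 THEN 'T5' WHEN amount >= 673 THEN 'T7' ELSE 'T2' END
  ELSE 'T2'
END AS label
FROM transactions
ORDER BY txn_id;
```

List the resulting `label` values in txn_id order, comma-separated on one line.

T2, T2, T2, T5, T2, T2, T5, T1, T2, T2, T7

txn_id=40: type='credit' → inner[ELSE] → T2
txn_id=41: type='transfer' → outer ELSE → T2
txn_id=42: type='debit' → outer ELSE → T2
txn_id=43: type='credit' → inner[amount >= 2178] → T5
txn_id=44: type='refund' → outer ELSE → T2
txn_id=45: type='fee' → inner[risk >= 52] → T2
txn_id=46: type='credit' → inner[amount >= 2178] → T5
txn_id=47: type='fee' → inner[ELSE] → T1
txn_id=48: type='debit' → outer ELSE → T2
txn_id=49: type='transfer' → outer ELSE → T2
txn_id=50: type='credit' → inner[amount >= 673] → T7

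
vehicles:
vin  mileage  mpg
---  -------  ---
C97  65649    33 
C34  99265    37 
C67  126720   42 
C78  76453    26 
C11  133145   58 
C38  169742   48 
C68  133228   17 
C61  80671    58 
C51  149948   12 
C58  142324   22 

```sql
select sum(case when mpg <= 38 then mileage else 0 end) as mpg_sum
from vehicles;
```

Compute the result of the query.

vin=C97: ✓ → 65649
vin=C34: ✓ → 99265
vin=C67: ✗
vin=C78: ✓ → 76453
vin=C11: ✗
vin=C38: ✗
vin=C68: ✓ → 133228
vin=C61: ✗
vin=C51: ✓ → 149948
vin=C58: ✓ → 142324
mpg_sum = 65649 + 99265 + 76453 + 133228 + 149948 + 142324 = 666867

666867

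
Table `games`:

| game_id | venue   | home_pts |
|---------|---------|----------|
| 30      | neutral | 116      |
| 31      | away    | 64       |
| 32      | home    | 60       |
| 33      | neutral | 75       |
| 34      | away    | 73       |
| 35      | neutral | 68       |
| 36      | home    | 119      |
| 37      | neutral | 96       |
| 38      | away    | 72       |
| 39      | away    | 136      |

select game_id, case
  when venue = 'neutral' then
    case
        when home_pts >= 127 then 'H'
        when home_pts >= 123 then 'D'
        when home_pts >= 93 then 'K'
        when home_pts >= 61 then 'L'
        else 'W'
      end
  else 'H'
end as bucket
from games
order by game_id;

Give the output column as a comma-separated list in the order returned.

game_id=30: venue='neutral' → inner[home_pts >= 93] → K
game_id=31: venue='away' → outer ELSE → H
game_id=32: venue='home' → outer ELSE → H
game_id=33: venue='neutral' → inner[home_pts >= 61] → L
game_id=34: venue='away' → outer ELSE → H
game_id=35: venue='neutral' → inner[home_pts >= 61] → L
game_id=36: venue='home' → outer ELSE → H
game_id=37: venue='neutral' → inner[home_pts >= 93] → K
game_id=38: venue='away' → outer ELSE → H
game_id=39: venue='away' → outer ELSE → H

K, H, H, L, H, L, H, K, H, H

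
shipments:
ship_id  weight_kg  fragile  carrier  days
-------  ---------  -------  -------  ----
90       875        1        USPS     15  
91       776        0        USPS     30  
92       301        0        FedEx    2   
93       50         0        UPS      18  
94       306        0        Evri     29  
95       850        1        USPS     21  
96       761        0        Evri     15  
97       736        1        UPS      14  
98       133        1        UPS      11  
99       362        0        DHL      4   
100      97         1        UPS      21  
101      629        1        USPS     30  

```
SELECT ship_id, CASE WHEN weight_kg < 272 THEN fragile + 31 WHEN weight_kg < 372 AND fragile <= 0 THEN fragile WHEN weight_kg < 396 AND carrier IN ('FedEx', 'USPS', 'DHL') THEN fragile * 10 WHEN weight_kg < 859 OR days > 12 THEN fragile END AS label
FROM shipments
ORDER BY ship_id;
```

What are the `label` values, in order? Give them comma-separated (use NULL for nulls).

ship_id=90: weight_kg < 859 OR days > 12 → 1
ship_id=91: weight_kg < 859 OR days > 12 → 0
ship_id=92: weight_kg < 372 AND fragile <= 0 → 0
ship_id=93: weight_kg < 272 → 31
ship_id=94: weight_kg < 372 AND fragile <= 0 → 0
ship_id=95: weight_kg < 859 OR days > 12 → 1
ship_id=96: weight_kg < 859 OR days > 12 → 0
ship_id=97: weight_kg < 859 OR days > 12 → 1
ship_id=98: weight_kg < 272 → 32
ship_id=99: weight_kg < 372 AND fragile <= 0 → 0
ship_id=100: weight_kg < 272 → 32
ship_id=101: weight_kg < 859 OR days > 12 → 1

1, 0, 0, 31, 0, 1, 0, 1, 32, 0, 32, 1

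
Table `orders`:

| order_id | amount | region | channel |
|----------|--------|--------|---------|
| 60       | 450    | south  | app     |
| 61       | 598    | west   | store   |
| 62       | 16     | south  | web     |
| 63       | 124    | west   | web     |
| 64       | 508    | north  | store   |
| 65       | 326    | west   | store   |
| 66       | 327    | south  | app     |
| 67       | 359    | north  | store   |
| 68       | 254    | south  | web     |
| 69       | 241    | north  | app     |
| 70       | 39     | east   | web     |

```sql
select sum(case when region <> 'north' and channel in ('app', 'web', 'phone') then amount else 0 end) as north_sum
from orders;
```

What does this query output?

order_id=60: ✓ → 450
order_id=61: ✗
order_id=62: ✓ → 16
order_id=63: ✓ → 124
order_id=64: ✗
order_id=65: ✗
order_id=66: ✓ → 327
order_id=67: ✗
order_id=68: ✓ → 254
order_id=69: ✗
order_id=70: ✓ → 39
north_sum = 450 + 16 + 124 + 327 + 254 + 39 = 1210

1210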